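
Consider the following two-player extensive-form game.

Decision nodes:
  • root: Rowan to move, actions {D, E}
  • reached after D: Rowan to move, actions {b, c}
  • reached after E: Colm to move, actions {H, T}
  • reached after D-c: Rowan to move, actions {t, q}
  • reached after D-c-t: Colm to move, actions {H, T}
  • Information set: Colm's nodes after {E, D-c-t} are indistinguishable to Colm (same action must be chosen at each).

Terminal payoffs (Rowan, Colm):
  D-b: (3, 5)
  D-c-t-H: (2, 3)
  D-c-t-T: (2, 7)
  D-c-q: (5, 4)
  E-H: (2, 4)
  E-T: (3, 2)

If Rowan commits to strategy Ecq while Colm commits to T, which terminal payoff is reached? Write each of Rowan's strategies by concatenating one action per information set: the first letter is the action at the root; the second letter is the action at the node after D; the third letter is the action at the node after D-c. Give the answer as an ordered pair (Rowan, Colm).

Trace the play path from the root:
  Rowan plays E
  Colm plays T at [E]
→ terminal payoff (3, 2).
(Rowan's choice at the node after D is never reached on this path, so it doesn't affect the outcome.)

(3, 2)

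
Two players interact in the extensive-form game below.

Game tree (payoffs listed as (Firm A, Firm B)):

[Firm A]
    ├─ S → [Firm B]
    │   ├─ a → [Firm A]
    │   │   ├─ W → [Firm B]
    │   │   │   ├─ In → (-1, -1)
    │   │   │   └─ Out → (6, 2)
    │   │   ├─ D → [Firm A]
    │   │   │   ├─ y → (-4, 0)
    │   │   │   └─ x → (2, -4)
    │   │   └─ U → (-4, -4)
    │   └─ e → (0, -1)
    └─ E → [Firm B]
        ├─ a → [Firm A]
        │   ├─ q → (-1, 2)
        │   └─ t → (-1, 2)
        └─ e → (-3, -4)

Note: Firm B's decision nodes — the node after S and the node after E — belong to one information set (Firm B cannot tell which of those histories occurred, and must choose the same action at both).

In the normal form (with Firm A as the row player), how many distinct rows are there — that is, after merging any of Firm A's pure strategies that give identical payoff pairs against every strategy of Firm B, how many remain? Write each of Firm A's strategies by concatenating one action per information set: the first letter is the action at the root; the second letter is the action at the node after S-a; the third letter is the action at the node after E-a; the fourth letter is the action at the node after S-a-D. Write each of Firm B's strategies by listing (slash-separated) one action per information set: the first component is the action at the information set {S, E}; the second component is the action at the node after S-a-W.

Firm A has 24 pure strategies: SWqy, SWqx, SWty, SWtx, SDqy, SDqx, SDty, SDtx, SUqy, SUqx, SUty, SUtx, EWqy, EWqx, EWty, EWtx, EDqy, EDqx, EDty, EDtx, EUqy, EUqx, EUty, EUtx. Columns: a/In, a/Out, e/In, e/Out.
{SWqy, SWqx, SWty, SWtx} → row (-1,-1) (6,2) (0,-1) (0,-1)
{SDqy, SDty} → row (-4,0) (-4,0) (0,-1) (0,-1)
{SDqx, SDtx} → row (2,-4) (2,-4) (0,-1) (0,-1)
{SUqy, SUqx, SUty, SUtx} → row (-4,-4) (-4,-4) (0,-1) (0,-1)
{EWqy, EWqx, EWty, EWtx, EDqy, EDqx, EDty, EDtx, EUqy, EUqx, EUty, EUtx} → row (-1,2) (-1,2) (-3,-4) (-3,-4)
That's 5 distinct rows out of 24 strategies.

5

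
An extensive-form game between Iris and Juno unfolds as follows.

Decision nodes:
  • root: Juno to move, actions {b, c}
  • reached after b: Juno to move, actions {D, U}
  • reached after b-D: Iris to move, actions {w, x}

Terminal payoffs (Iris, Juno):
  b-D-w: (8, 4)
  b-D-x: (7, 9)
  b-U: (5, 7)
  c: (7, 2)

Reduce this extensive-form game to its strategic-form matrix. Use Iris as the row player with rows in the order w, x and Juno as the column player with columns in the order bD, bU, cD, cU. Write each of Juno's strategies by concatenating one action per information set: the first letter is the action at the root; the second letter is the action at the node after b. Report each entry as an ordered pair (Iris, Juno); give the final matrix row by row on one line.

w: (8,4) (5,7) (7,2) (7,2) | x: (7,9) (5,7) (7,2) (7,2)

           bD       bU       cD       cU
   w    (8,4)    (5,7)    (7,2)    (7,2)
   x    (7,9)    (5,7)    (7,2)    (7,2)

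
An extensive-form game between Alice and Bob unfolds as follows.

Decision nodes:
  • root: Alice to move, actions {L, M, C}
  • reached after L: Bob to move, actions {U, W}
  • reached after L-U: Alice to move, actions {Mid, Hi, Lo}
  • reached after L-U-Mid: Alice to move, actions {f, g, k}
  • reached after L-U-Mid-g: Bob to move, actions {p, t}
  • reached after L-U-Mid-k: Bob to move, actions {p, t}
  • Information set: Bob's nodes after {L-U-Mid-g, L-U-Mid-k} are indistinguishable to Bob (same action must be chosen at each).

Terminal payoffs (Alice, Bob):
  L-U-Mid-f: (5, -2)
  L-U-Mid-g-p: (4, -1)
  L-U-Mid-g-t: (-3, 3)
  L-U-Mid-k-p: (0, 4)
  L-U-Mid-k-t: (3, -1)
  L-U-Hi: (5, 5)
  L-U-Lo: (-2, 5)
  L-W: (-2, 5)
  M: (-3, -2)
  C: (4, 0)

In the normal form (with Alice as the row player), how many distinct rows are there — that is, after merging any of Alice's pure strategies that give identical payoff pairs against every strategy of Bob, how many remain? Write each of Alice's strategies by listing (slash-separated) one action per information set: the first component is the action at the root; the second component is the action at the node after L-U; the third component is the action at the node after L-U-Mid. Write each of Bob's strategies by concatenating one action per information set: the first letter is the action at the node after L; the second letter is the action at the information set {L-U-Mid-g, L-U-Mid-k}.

Alice has 27 pure strategies: L/Mid/f, L/Mid/g, L/Mid/k, L/Hi/f, L/Hi/g, L/Hi/k, L/Lo/f, L/Lo/g, L/Lo/k, M/Mid/f, M/Mid/g, M/Mid/k, M/Hi/f, M/Hi/g, M/Hi/k, M/Lo/f, M/Lo/g, M/Lo/k, C/Mid/f, C/Mid/g, C/Mid/k, C/Hi/f, C/Hi/g, C/Hi/k, C/Lo/f, C/Lo/g, C/Lo/k. Columns: Up, Ut, Wp, Wt.
{L/Mid/f} → row (5,-2) (5,-2) (-2,5) (-2,5)
{L/Mid/g} → row (4,-1) (-3,3) (-2,5) (-2,5)
{L/Mid/k} → row (0,4) (3,-1) (-2,5) (-2,5)
{L/Hi/f, L/Hi/g, L/Hi/k} → row (5,5) (5,5) (-2,5) (-2,5)
{L/Lo/f, L/Lo/g, L/Lo/k} → row (-2,5) (-2,5) (-2,5) (-2,5)
{M/Mid/f, M/Mid/g, M/Mid/k, M/Hi/f, M/Hi/g, M/Hi/k, M/Lo/f, M/Lo/g, M/Lo/k} → row (-3,-2) (-3,-2) (-3,-2) (-3,-2)
{C/Mid/f, C/Mid/g, C/Mid/k, C/Hi/f, C/Hi/g, C/Hi/k, C/Lo/f, C/Lo/g, C/Lo/k} → row (4,0) (4,0) (4,0) (4,0)
That's 7 distinct rows out of 27 strategies.

7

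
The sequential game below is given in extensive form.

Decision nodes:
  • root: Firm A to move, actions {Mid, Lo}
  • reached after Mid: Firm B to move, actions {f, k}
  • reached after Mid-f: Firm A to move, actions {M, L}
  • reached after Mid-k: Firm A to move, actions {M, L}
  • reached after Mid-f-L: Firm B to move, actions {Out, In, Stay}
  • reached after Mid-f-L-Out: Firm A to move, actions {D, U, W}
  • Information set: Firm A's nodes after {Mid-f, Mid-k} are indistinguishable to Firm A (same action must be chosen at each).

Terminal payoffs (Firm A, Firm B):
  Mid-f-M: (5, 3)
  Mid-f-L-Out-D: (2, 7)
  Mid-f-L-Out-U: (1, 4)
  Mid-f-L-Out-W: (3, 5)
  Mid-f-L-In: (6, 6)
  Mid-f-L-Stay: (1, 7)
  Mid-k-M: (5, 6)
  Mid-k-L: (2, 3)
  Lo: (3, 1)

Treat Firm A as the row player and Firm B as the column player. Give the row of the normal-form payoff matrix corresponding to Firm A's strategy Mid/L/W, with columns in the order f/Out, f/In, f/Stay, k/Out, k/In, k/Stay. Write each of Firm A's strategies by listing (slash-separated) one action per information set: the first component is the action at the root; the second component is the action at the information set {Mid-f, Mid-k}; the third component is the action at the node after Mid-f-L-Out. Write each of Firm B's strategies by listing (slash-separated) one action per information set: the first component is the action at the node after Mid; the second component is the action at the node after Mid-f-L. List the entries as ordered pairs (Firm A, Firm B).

(3,5) (6,6) (1,7) (2,3) (2,3) (2,3)

vs f/Out: Firm A plays Mid → Firm B plays f at [Mid] → Firm A plays L at [Mid-f] → Firm B plays Out at [Mid-f-L] → Firm A plays W at [Mid-f-L-Out] → (3, 5)
vs f/In: Firm A plays Mid → Firm B plays f at [Mid] → Firm A plays L at [Mid-f] → Firm B plays In at [Mid-f-L] → (6, 6)
vs f/Stay: Firm A plays Mid → Firm B plays f at [Mid] → Firm A plays L at [Mid-f] → Firm B plays Stay at [Mid-f-L] → (1, 7)
vs k/Out: Firm A plays Mid → Firm B plays k at [Mid] → Firm A plays L at [Mid-k] → (2, 3)
vs k/In: Firm A plays Mid → Firm B plays k at [Mid] → Firm A plays L at [Mid-k] → (2, 3)
vs k/Stay: Firm A plays Mid → Firm B plays k at [Mid] → Firm A plays L at [Mid-k] → (2, 3)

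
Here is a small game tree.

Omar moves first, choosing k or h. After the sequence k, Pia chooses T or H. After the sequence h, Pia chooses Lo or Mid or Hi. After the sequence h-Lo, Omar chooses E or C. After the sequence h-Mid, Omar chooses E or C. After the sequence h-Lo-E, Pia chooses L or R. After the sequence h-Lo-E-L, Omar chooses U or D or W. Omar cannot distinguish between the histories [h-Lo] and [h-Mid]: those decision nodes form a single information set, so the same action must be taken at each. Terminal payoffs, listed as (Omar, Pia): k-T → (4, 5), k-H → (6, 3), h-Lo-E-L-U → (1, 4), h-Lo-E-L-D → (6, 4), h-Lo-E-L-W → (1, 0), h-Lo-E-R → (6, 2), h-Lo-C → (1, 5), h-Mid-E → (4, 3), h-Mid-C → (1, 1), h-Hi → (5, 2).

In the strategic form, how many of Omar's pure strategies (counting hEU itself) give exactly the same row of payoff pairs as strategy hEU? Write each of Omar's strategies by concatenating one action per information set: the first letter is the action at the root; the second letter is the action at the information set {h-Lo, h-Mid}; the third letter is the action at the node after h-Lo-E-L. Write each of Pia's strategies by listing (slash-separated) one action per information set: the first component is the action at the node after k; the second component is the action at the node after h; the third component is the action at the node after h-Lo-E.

Row for hEU (columns T/Lo/L, T/Lo/R, T/Mid/L, T/Mid/R, T/Hi/L, T/Hi/R, H/Lo/L, H/Lo/R, H/Mid/L, H/Mid/R, H/Hi/L, H/Hi/R): (1,4) (6,2) (4,3) (4,3) (5,2) (5,2) (1,4) (6,2) (4,3) (4,3) (5,2) (5,2).
Every one of Omar's information sets is on the play path for some reply by Pia when Omar follows hEU.
Changing the action at any of them therefore changes at least one column, so only hEU itself gives this row.

1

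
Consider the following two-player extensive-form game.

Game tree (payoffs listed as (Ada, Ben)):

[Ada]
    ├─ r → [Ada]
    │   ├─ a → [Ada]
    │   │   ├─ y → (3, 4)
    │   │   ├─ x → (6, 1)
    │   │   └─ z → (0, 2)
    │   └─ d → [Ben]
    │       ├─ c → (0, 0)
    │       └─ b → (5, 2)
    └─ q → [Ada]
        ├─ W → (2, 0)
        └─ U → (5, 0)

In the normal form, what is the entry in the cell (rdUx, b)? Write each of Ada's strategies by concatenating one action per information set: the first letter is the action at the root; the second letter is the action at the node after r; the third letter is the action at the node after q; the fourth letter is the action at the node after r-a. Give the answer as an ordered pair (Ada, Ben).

(5, 2)

Trace the play path from the root:
  Ada plays r
  Ada plays d at [r]
  Ben plays b at [r-d]
→ terminal payoff (5, 2).
(Ada's choice at the node after q is never reached on this path, so it doesn't affect the outcome.)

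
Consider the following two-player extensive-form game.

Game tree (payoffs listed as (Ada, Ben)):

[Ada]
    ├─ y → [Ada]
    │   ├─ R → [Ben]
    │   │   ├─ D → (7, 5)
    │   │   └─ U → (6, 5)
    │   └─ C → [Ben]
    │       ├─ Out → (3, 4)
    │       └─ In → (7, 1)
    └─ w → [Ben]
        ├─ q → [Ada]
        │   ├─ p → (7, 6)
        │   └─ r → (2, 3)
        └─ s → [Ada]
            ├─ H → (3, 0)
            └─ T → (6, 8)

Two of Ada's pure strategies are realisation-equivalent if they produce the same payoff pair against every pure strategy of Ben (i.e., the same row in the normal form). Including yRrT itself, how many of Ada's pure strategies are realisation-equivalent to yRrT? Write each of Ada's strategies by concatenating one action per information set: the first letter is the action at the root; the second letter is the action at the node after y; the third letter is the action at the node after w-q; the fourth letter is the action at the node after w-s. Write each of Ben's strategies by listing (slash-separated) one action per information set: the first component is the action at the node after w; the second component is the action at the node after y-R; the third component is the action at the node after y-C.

Row for yRrT (columns q/D/Out, q/D/In, q/U/Out, q/U/In, s/D/Out, s/D/In, s/U/Out, s/U/In): (7,5) (7,5) (6,5) (6,5) (7,5) (7,5) (6,5) (6,5).
Under yRrT, Ada's choice at the node after w-q and at the node after w-s can never be reached regardless of what Ben does, so varying those choices leaves every outcome unchanged.
Holding the reachable choices fixed and varying the unreachable ones freely already gives 2 × 2 = 4 equivalent strategies.
No other strategy reproduces this row, so those 4 are the full class: yRpH, yRpT, yRrH, yRrT.

4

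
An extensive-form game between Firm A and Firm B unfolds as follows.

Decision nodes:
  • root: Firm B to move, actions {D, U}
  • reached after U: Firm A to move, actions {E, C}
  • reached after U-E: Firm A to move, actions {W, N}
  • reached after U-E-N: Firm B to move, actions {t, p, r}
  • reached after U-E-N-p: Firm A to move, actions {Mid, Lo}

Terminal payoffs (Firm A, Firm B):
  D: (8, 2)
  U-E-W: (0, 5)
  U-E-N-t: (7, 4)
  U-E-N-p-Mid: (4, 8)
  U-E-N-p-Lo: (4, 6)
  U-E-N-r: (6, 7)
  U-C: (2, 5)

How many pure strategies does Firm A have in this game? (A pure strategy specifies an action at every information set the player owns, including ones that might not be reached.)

Firm A owns the node after U with actions {E, C} — two choices.
Firm A owns the node after U-E with actions {W, N} — two choices.
Firm A owns the node after U-E-N-p with actions {Mid, Lo} — two choices.
A pure strategy fixes one action at each information set independently, so the count is the product 2 × 2 × 2 = 8.
(For reference, Firm B has 6 pure strategies, giving a 8×6 normal-form matrix.)

8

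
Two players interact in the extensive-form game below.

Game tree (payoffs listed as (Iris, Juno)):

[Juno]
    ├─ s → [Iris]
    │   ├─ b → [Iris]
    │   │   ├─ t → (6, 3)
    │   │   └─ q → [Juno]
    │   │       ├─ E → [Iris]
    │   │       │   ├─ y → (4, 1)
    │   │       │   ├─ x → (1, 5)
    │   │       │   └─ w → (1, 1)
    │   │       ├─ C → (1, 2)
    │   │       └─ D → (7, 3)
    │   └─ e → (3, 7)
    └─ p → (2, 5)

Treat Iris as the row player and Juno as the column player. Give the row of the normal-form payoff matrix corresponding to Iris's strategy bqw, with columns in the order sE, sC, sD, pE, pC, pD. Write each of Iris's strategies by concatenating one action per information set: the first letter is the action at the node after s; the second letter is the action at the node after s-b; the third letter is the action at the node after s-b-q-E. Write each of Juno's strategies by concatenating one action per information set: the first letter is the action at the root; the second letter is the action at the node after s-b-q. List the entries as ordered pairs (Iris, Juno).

vs sE: Juno plays s → Iris plays b at [s] → Iris plays q at [s-b] → Juno plays E at [s-b-q] → Iris plays w at [s-b-q-E] → (1, 1)
vs sC: Juno plays s → Iris plays b at [s] → Iris plays q at [s-b] → Juno plays C at [s-b-q] → (1, 2)
vs sD: Juno plays s → Iris plays b at [s] → Iris plays q at [s-b] → Juno plays D at [s-b-q] → (7, 3)
vs pE: Juno plays p → (2, 5)
vs pC: Juno plays p → (2, 5)
vs pD: Juno plays p → (2, 5)

(1,1) (1,2) (7,3) (2,5) (2,5) (2,5)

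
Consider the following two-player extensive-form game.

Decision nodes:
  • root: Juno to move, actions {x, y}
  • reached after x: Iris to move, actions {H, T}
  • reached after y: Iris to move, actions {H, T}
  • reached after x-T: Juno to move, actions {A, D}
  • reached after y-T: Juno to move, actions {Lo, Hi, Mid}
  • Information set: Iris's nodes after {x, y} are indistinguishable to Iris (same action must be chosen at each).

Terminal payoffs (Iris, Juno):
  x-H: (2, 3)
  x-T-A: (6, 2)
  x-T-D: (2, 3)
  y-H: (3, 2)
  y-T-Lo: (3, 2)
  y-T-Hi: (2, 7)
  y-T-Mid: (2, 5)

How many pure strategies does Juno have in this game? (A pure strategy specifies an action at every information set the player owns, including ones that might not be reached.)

12

Juno owns the root with actions {x, y} — two choices.
Juno owns the node after x-T with actions {A, D} — two choices.
Juno owns the node after y-T with actions {Lo, Hi, Mid} — three choices.
A pure strategy fixes one action at each information set independently, so the count is the product 2 × 2 × 3 = 12.
(For reference, Iris has 2 pure strategies, giving a 12×2 normal-form matrix.)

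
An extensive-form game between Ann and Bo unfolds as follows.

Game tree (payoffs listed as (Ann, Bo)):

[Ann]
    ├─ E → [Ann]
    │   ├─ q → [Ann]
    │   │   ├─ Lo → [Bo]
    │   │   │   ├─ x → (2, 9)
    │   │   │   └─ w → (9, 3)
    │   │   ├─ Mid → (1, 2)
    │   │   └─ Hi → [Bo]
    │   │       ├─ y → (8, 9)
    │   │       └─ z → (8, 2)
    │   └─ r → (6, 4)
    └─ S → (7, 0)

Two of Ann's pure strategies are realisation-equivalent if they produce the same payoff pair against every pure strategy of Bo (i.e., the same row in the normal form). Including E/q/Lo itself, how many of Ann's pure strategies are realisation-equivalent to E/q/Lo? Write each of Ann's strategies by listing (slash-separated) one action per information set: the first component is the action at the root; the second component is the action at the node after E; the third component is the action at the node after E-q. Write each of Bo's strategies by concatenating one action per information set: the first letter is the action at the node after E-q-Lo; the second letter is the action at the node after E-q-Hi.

1

Row for E/q/Lo (columns xy, xz, wy, wz): (2,9) (2,9) (9,3) (9,3).
Every one of Ann's information sets is on the play path for some reply by Bo when Ann follows E/q/Lo.
Changing the action at any of them therefore changes at least one column, so only E/q/Lo itself gives this row.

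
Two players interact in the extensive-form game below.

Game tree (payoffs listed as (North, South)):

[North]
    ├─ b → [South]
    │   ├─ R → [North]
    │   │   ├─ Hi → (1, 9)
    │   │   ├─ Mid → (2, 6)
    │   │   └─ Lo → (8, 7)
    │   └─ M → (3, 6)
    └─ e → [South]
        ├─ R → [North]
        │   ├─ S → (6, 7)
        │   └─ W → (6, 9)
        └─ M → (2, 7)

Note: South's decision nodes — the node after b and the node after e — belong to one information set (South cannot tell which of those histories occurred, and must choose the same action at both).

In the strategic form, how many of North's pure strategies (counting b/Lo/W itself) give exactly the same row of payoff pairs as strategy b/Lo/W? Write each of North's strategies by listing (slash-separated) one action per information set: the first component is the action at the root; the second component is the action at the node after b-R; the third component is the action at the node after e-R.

2

Row for b/Lo/W (columns R, M): (8,7) (3,6).
Under b/Lo/W, North's choice at the node after e-R can never be reached regardless of what South does, so varying those choices leaves every outcome unchanged.
Holding the reachable choices fixed and varying the unreachable one freely already gives 2 equivalent strategies.
No other strategy reproduces this row, so those 2 are the full class: b/Lo/S, b/Lo/W.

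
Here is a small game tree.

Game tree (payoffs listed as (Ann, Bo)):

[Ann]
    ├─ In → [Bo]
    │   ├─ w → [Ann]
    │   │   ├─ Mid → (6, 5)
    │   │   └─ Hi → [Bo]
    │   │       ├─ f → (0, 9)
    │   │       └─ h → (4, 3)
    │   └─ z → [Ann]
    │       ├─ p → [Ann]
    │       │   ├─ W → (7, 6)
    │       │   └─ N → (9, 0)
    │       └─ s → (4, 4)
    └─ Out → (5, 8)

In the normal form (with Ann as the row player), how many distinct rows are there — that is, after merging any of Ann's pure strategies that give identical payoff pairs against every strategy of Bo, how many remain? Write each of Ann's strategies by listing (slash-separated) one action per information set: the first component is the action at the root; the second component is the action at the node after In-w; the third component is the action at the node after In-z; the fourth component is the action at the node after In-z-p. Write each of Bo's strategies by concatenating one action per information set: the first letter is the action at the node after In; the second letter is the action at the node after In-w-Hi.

Ann has 16 pure strategies: In/Mid/p/W, In/Mid/p/N, In/Mid/s/W, In/Mid/s/N, In/Hi/p/W, In/Hi/p/N, In/Hi/s/W, In/Hi/s/N, Out/Mid/p/W, Out/Mid/p/N, Out/Mid/s/W, Out/Mid/s/N, Out/Hi/p/W, Out/Hi/p/N, Out/Hi/s/W, Out/Hi/s/N. Columns: wf, wh, zf, zh.
{In/Mid/p/W} → row (6,5) (6,5) (7,6) (7,6)
{In/Mid/p/N} → row (6,5) (6,5) (9,0) (9,0)
{In/Mid/s/W, In/Mid/s/N} → row (6,5) (6,5) (4,4) (4,4)
{In/Hi/p/W} → row (0,9) (4,3) (7,6) (7,6)
{In/Hi/p/N} → row (0,9) (4,3) (9,0) (9,0)
{In/Hi/s/W, In/Hi/s/N} → row (0,9) (4,3) (4,4) (4,4)
{Out/Mid/p/W, Out/Mid/p/N, Out/Mid/s/W, Out/Mid/s/N, Out/Hi/p/W, Out/Hi/p/N, Out/Hi/s/W, Out/Hi/s/N} → row (5,8) (5,8) (5,8) (5,8)
That's 7 distinct rows out of 16 strategies.

7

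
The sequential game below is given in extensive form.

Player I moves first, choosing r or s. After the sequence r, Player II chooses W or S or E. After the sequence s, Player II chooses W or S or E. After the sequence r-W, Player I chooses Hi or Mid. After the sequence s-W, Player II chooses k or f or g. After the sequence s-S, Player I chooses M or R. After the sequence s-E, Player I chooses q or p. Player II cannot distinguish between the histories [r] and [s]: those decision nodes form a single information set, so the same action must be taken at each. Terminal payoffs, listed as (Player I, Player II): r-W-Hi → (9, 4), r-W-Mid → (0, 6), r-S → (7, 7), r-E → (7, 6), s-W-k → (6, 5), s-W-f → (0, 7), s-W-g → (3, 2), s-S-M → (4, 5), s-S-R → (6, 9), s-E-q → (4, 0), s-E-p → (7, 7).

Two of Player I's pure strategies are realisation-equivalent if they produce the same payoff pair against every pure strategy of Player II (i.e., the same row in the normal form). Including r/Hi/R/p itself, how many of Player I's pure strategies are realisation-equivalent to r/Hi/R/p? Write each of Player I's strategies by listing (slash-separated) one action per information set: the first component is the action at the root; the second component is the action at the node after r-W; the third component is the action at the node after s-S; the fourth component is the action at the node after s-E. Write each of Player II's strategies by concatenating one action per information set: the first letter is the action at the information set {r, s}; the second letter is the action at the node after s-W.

4

Row for r/Hi/R/p (columns Wk, Wf, Wg, Sk, Sf, Sg, Ek, Ef, Eg): (9,4) (9,4) (9,4) (7,7) (7,7) (7,7) (7,6) (7,6) (7,6).
Under r/Hi/R/p, Player I's choice at the node after s-S and at the node after s-E can never be reached regardless of what Player II does, so varying those choices leaves every outcome unchanged.
Holding the reachable choices fixed and varying the unreachable ones freely already gives 2 × 2 = 4 equivalent strategies.
No other strategy reproduces this row, so those 4 are the full class: r/Hi/M/q, r/Hi/M/p, r/Hi/R/q, r/Hi/R/p.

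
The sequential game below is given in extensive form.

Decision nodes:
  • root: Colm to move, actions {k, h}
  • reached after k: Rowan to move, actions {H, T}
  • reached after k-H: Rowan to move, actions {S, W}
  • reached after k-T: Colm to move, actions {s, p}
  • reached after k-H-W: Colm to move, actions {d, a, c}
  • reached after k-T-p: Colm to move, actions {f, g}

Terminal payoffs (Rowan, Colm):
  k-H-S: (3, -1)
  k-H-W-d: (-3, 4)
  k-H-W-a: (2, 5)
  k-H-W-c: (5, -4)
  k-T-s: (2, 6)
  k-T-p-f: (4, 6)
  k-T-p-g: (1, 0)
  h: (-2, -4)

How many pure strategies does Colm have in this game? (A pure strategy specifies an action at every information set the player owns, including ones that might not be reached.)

Colm owns the root with actions {k, h} — two choices.
Colm owns the node after k-T with actions {s, p} — two choices.
Colm owns the node after k-H-W with actions {d, a, c} — three choices.
Colm owns the node after k-T-p with actions {f, g} — two choices.
A pure strategy fixes one action at each information set independently, so the count is the product 2 × 2 × 3 × 2 = 24.
(For reference, Rowan has 4 pure strategies, giving a 24×4 normal-form matrix.)

24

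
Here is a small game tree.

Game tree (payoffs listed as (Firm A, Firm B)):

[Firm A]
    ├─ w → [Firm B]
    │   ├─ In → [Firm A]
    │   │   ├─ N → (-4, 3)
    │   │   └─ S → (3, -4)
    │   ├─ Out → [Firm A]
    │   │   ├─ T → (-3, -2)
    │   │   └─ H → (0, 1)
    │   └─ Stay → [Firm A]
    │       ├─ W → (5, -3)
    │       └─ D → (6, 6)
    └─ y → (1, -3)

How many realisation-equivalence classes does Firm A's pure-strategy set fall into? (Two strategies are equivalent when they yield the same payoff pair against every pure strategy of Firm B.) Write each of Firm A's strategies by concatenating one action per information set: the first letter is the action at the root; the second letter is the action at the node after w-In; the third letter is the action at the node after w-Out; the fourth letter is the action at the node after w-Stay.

9

Firm A has 16 pure strategies: wNTW, wNTD, wNHW, wNHD, wSTW, wSTD, wSHW, wSHD, yNTW, yNTD, yNHW, yNHD, ySTW, ySTD, ySHW, ySHD. Columns: In, Out, Stay.
{wNTW} → row (-4,3) (-3,-2) (5,-3)
{wNTD} → row (-4,3) (-3,-2) (6,6)
{wNHW} → row (-4,3) (0,1) (5,-3)
{wNHD} → row (-4,3) (0,1) (6,6)
{wSTW} → row (3,-4) (-3,-2) (5,-3)
{wSTD} → row (3,-4) (-3,-2) (6,6)
{wSHW} → row (3,-4) (0,1) (5,-3)
{wSHD} → row (3,-4) (0,1) (6,6)
{yNTW, yNTD, yNHW, yNHD, ySTW, ySTD, ySHW, ySHD} → row (1,-3) (1,-3) (1,-3)
That's 9 distinct rows out of 16 strategies.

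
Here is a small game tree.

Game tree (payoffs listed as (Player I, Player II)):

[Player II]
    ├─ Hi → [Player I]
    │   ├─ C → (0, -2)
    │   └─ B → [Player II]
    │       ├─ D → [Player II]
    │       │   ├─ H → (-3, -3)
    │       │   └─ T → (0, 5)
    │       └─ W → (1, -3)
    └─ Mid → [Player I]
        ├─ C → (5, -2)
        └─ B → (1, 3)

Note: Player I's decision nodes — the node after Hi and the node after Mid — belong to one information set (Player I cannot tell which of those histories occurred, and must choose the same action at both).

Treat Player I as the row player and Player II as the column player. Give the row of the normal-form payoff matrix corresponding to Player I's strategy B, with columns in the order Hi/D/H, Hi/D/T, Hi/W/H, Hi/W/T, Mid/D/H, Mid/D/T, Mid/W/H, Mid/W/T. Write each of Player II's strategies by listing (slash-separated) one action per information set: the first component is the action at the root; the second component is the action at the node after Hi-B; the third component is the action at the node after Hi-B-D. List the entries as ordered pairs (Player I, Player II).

vs Hi/D/H: Player II plays Hi → Player I plays B at [Hi] → Player II plays D at [Hi-B] → Player II plays H at [Hi-B-D] → (-3, -3)
vs Hi/D/T: Player II plays Hi → Player I plays B at [Hi] → Player II plays D at [Hi-B] → Player II plays T at [Hi-B-D] → (0, 5)
vs Hi/W/H: Player II plays Hi → Player I plays B at [Hi] → Player II plays W at [Hi-B] → (1, -3)
vs Hi/W/T: Player II plays Hi → Player I plays B at [Hi] → Player II plays W at [Hi-B] → (1, -3)
vs Mid/D/H: Player II plays Mid → Player I plays B at [Mid] → (1, 3)
vs Mid/D/T: Player II plays Mid → Player I plays B at [Mid] → (1, 3)
vs Mid/W/H: Player II plays Mid → Player I plays B at [Mid] → (1, 3)
vs Mid/W/T: Player II plays Mid → Player I plays B at [Mid] → (1, 3)

(-3,-3) (0,5) (1,-3) (1,-3) (1,3) (1,3) (1,3) (1,3)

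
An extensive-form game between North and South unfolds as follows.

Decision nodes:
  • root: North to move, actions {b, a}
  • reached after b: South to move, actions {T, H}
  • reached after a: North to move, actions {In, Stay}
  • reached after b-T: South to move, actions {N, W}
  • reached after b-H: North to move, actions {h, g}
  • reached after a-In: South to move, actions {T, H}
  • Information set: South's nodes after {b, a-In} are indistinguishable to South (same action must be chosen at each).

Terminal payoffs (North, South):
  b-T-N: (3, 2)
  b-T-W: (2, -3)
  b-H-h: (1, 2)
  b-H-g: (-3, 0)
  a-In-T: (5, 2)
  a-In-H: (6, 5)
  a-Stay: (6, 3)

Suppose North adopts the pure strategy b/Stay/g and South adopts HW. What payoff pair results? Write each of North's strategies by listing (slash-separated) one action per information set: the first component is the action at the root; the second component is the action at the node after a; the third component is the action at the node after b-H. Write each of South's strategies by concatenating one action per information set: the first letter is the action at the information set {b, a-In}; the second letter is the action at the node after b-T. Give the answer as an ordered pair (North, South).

Trace the play path from the root:
  North plays b
  South plays H at [b]
  North plays g at [b-H]
→ terminal payoff (-3, 0).
(North's choice at the node after a is never reached on this path, so it doesn't affect the outcome.)

(-3, 0)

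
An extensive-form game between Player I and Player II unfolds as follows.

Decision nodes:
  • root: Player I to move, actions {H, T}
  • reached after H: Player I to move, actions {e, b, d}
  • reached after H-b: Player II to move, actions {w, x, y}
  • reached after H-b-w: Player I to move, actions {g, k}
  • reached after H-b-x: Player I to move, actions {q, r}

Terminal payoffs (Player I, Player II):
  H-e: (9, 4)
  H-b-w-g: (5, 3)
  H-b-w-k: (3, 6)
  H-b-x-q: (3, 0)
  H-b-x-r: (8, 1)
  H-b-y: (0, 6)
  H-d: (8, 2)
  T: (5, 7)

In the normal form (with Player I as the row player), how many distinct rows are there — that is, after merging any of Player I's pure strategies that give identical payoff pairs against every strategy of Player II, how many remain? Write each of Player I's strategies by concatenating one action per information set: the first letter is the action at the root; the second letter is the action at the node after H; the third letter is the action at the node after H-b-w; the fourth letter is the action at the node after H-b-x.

7

Player I has 24 pure strategies: Hegq, Hegr, Hekq, Hekr, Hbgq, Hbgr, Hbkq, Hbkr, Hdgq, Hdgr, Hdkq, Hdkr, Tegq, Tegr, Tekq, Tekr, Tbgq, Tbgr, Tbkq, Tbkr, Tdgq, Tdgr, Tdkq, Tdkr. Columns: w, x, y.
{Hegq, Hegr, Hekq, Hekr} → row (9,4) (9,4) (9,4)
{Hbgq} → row (5,3) (3,0) (0,6)
{Hbgr} → row (5,3) (8,1) (0,6)
{Hbkq} → row (3,6) (3,0) (0,6)
{Hbkr} → row (3,6) (8,1) (0,6)
{Hdgq, Hdgr, Hdkq, Hdkr} → row (8,2) (8,2) (8,2)
{Tegq, Tegr, Tekq, Tekr, Tbgq, Tbgr, Tbkq, Tbkr, Tdgq, Tdgr, Tdkq, Tdkr} → row (5,7) (5,7) (5,7)
That's 7 distinct rows out of 24 strategies.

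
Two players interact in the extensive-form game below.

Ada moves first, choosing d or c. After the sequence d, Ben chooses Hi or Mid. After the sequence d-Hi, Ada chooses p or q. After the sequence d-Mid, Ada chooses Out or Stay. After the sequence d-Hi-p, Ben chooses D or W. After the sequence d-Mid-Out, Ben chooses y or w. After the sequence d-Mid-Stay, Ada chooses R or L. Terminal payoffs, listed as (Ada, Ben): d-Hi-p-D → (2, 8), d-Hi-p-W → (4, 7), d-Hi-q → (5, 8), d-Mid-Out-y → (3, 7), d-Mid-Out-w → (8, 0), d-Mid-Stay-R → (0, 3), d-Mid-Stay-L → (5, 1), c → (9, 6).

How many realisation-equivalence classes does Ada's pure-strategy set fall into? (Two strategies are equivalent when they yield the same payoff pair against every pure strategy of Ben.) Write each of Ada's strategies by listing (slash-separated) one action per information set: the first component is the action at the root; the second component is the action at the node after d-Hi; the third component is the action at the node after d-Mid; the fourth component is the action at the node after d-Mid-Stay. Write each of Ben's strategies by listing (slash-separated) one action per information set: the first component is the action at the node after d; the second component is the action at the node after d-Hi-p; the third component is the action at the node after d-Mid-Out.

7

Ada has 16 pure strategies: d/p/Out/R, d/p/Out/L, d/p/Stay/R, d/p/Stay/L, d/q/Out/R, d/q/Out/L, d/q/Stay/R, d/q/Stay/L, c/p/Out/R, c/p/Out/L, c/p/Stay/R, c/p/Stay/L, c/q/Out/R, c/q/Out/L, c/q/Stay/R, c/q/Stay/L. Columns: Hi/D/y, Hi/D/w, Hi/W/y, Hi/W/w, Mid/D/y, Mid/D/w, Mid/W/y, Mid/W/w.
{d/p/Out/R, d/p/Out/L} → row (2,8) (2,8) (4,7) (4,7) (3,7) (8,0) (3,7) (8,0)
{d/p/Stay/R} → row (2,8) (2,8) (4,7) (4,7) (0,3) (0,3) (0,3) (0,3)
{d/p/Stay/L} → row (2,8) (2,8) (4,7) (4,7) (5,1) (5,1) (5,1) (5,1)
{d/q/Out/R, d/q/Out/L} → row (5,8) (5,8) (5,8) (5,8) (3,7) (8,0) (3,7) (8,0)
{d/q/Stay/R} → row (5,8) (5,8) (5,8) (5,8) (0,3) (0,3) (0,3) (0,3)
{d/q/Stay/L} → row (5,8) (5,8) (5,8) (5,8) (5,1) (5,1) (5,1) (5,1)
{c/p/Out/R, c/p/Out/L, c/p/Stay/R, c/p/Stay/L, c/q/Out/R, c/q/Out/L, c/q/Stay/R, c/q/Stay/L} → row (9,6) (9,6) (9,6) (9,6) (9,6) (9,6) (9,6) (9,6)
That's 7 distinct rows out of 16 strategies.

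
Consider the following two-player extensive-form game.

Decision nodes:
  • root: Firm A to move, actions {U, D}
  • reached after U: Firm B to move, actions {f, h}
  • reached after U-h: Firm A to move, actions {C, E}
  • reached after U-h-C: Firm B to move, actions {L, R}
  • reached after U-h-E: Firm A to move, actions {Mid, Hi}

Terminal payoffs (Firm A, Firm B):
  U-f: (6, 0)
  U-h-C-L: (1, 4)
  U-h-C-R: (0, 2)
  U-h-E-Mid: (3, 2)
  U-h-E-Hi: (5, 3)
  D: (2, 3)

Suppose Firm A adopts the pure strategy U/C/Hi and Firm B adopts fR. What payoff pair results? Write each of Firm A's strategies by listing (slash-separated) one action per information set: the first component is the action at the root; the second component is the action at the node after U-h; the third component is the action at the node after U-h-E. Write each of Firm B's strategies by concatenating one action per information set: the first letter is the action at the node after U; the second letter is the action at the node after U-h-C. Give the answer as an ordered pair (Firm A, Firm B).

Trace the play path from the root:
  Firm A plays U
  Firm B plays f at [U]
→ terminal payoff (6, 0).
(Firm A's choice at the node after U-h is never reached on this path, so it doesn't affect the outcome.)

(6, 0)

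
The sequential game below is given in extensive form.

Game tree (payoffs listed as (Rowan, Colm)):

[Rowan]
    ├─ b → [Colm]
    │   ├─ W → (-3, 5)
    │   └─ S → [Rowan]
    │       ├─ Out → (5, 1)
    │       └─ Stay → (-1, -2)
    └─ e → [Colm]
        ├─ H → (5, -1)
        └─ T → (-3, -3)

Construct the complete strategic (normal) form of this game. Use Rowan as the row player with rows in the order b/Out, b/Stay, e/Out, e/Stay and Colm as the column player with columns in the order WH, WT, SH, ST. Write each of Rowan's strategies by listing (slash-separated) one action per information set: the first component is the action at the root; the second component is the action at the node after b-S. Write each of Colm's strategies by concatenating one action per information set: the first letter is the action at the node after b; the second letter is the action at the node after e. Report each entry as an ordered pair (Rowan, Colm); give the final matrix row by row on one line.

b/Out: (-3,5) (-3,5) (5,1) (5,1) | b/Stay: (-3,5) (-3,5) (-1,-2) (-1,-2) | e/Out: (5,-1) (-3,-3) (5,-1) (-3,-3) | e/Stay: (5,-1) (-3,-3) (5,-1) (-3,-3)

             WH       WT       SH       ST
 b/Out   (-3,5)   (-3,5)    (5,1)    (5,1)
b/Stay   (-3,5)   (-3,5)  (-1,-2)  (-1,-2)
 e/Out   (5,-1)  (-3,-3)   (5,-1)  (-3,-3)
e/Stay   (5,-1)  (-3,-3)   (5,-1)  (-3,-3)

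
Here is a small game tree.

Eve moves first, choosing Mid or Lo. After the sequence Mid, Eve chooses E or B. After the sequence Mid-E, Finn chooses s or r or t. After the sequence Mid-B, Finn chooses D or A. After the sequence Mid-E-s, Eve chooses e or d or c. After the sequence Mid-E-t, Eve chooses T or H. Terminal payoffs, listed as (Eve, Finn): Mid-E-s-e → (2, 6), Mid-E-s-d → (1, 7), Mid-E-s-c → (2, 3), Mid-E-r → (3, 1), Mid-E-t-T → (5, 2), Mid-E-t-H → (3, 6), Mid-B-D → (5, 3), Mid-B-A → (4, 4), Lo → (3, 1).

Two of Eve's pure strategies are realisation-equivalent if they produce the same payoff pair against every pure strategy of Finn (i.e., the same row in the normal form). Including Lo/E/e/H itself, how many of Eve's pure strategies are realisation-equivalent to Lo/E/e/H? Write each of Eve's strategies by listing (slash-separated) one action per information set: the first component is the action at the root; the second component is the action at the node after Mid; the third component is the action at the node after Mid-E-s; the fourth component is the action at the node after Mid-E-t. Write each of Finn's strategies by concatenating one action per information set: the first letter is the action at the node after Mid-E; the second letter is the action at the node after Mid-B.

Row for Lo/E/e/H (columns sD, sA, rD, rA, tD, tA): (3,1) (3,1) (3,1) (3,1) (3,1) (3,1).
Under Lo/E/e/H, Eve's choice at the node after Mid and at the node after Mid-E-s and at the node after Mid-E-t can never be reached regardless of what Finn does, so varying those choices leaves every outcome unchanged.
Holding the reachable choices fixed and varying the unreachable ones freely already gives 2 × 3 × 2 = 12 equivalent strategies.
No other strategy reproduces this row, so those 12 are the full class: Lo/E/e/T, Lo/E/e/H, Lo/E/d/T, Lo/E/d/H, Lo/E/c/T, Lo/E/c/H, Lo/B/e/T, Lo/B/e/H, Lo/B/d/T, Lo/B/d/H, Lo/B/c/T, Lo/B/c/H.

12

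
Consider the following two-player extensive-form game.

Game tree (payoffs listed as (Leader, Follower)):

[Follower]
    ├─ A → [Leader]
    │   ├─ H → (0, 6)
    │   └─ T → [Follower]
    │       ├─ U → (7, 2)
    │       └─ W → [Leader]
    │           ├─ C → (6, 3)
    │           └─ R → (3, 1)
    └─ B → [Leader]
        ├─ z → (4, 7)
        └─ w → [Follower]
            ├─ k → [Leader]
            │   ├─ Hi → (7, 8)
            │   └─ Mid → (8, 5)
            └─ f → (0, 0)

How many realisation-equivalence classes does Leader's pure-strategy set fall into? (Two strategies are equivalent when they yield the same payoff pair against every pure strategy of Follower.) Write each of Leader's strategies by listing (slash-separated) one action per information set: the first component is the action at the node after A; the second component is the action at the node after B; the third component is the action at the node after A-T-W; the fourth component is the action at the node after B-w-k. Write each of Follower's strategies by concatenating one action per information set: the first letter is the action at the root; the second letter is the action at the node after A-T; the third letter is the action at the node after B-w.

Leader has 16 pure strategies: H/z/C/Hi, H/z/C/Mid, H/z/R/Hi, H/z/R/Mid, H/w/C/Hi, H/w/C/Mid, H/w/R/Hi, H/w/R/Mid, T/z/C/Hi, T/z/C/Mid, T/z/R/Hi, T/z/R/Mid, T/w/C/Hi, T/w/C/Mid, T/w/R/Hi, T/w/R/Mid. Columns: AUk, AUf, AWk, AWf, BUk, BUf, BWk, BWf.
{H/z/C/Hi, H/z/C/Mid, H/z/R/Hi, H/z/R/Mid} → row (0,6) (0,6) (0,6) (0,6) (4,7) (4,7) (4,7) (4,7)
{H/w/C/Hi, H/w/R/Hi} → row (0,6) (0,6) (0,6) (0,6) (7,8) (0,0) (7,8) (0,0)
{H/w/C/Mid, H/w/R/Mid} → row (0,6) (0,6) (0,6) (0,6) (8,5) (0,0) (8,5) (0,0)
{T/z/C/Hi, T/z/C/Mid} → row (7,2) (7,2) (6,3) (6,3) (4,7) (4,7) (4,7) (4,7)
{T/z/R/Hi, T/z/R/Mid} → row (7,2) (7,2) (3,1) (3,1) (4,7) (4,7) (4,7) (4,7)
{T/w/C/Hi} → row (7,2) (7,2) (6,3) (6,3) (7,8) (0,0) (7,8) (0,0)
{T/w/C/Mid} → row (7,2) (7,2) (6,3) (6,3) (8,5) (0,0) (8,5) (0,0)
{T/w/R/Hi} → row (7,2) (7,2) (3,1) (3,1) (7,8) (0,0) (7,8) (0,0)
{T/w/R/Mid} → row (7,2) (7,2) (3,1) (3,1) (8,5) (0,0) (8,5) (0,0)
That's 9 distinct rows out of 16 strategies.

9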